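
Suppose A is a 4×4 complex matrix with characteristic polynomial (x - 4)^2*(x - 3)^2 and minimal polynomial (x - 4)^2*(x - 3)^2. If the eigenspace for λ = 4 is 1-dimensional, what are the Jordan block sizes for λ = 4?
Block sizes for λ = 4: [2]

Step 1 — from the characteristic polynomial, algebraic multiplicity of λ = 4 is 2. From dim ker(A − (4)·I) = 1, there are exactly 1 Jordan blocks for λ = 4.
Step 2 — from the minimal polynomial, the factor (x − 4)^2 tells us the largest block for λ = 4 has size 2.
Step 3 — with total size 2, 1 blocks, and largest block 2, the block sizes (in nonincreasing order) are [2].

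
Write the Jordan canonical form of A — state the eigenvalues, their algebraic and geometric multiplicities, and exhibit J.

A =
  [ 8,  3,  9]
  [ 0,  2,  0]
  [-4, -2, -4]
J_2(2) ⊕ J_1(2)

The characteristic polynomial is
  det(x·I − A) = x^3 - 6*x^2 + 12*x - 8 = (x - 2)^3

Eigenvalues and multiplicities (the geometric multiplicity of λ is n − rank(A − λI), which equals the number of Jordan blocks for λ):
  λ = 2: algebraic multiplicity = 3, geometric multiplicity = 2

Determining the block sizes for each eigenvalue:
  λ = 2: 2 blocks summing to 3 forces exactly one block of size 2 and the rest size 1 → block sizes [2, 1]

Assembling the blocks gives a Jordan form
J =
  [2, 1, 0]
  [0, 2, 0]
  [0, 0, 2]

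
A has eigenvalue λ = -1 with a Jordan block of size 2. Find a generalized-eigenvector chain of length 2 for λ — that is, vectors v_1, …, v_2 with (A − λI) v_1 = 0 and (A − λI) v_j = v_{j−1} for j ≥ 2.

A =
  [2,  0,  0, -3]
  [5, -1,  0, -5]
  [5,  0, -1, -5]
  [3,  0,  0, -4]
A Jordan chain for λ = -1 of length 2:
v_1 = (3, 5, 5, 3)ᵀ
v_2 = (1, 0, 0, 0)ᵀ

Let N = A − (-1)·I. We want v_2 with N^2 v_2 = 0 but N^1 v_2 ≠ 0; then v_{j-1} := N · v_j for j = 2, …, 2.

Pick v_2 = (1, 0, 0, 0)ᵀ.
Then v_1 = N · v_2 = (3, 5, 5, 3)ᵀ.

Sanity check: (A − (-1)·I) v_1 = (0, 0, 0, 0)ᵀ = 0. ✓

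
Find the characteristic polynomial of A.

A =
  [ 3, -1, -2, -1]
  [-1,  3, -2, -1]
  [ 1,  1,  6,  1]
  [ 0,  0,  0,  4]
x^4 - 16*x^3 + 96*x^2 - 256*x + 256

Expanding det(x·I − A) (e.g. by cofactor expansion or by noting that A is similar to its Jordan form J, which has the same characteristic polynomial as A) gives
  χ_A(x) = x^4 - 16*x^3 + 96*x^2 - 256*x + 256
which factors as (x - 4)^4. The eigenvalues (with algebraic multiplicities) are λ = 4 with multiplicity 4.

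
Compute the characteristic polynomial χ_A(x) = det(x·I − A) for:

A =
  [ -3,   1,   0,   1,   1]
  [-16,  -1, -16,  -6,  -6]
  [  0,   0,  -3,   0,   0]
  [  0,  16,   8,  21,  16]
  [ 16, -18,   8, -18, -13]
x^5 - x^4 - 38*x^3 - 18*x^2 + 405*x + 675

Expanding det(x·I − A) (e.g. by cofactor expansion or by noting that A is similar to its Jordan form J, which has the same characteristic polynomial as A) gives
  χ_A(x) = x^5 - x^4 - 38*x^3 - 18*x^2 + 405*x + 675
which factors as (x - 5)^2*(x + 3)^3. The eigenvalues (with algebraic multiplicities) are λ = -3 with multiplicity 3, λ = 5 with multiplicity 2.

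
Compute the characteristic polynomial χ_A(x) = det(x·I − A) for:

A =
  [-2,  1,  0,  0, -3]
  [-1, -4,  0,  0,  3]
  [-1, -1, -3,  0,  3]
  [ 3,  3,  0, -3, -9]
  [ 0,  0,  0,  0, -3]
x^5 + 15*x^4 + 90*x^3 + 270*x^2 + 405*x + 243

Expanding det(x·I − A) (e.g. by cofactor expansion or by noting that A is similar to its Jordan form J, which has the same characteristic polynomial as A) gives
  χ_A(x) = x^5 + 15*x^4 + 90*x^3 + 270*x^2 + 405*x + 243
which factors as (x + 3)^5. The eigenvalues (with algebraic multiplicities) are λ = -3 with multiplicity 5.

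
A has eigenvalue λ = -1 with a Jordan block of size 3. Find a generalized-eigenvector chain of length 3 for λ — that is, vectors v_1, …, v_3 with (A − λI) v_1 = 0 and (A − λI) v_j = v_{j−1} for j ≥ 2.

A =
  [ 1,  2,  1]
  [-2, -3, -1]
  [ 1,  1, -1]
A Jordan chain for λ = -1 of length 3:
v_1 = (1, -1, 0)ᵀ
v_2 = (2, -2, 1)ᵀ
v_3 = (1, 0, 0)ᵀ

Let N = A − (-1)·I. We want v_3 with N^3 v_3 = 0 but N^2 v_3 ≠ 0; then v_{j-1} := N · v_j for j = 3, …, 2.

Pick v_3 = (1, 0, 0)ᵀ.
Then v_2 = N · v_3 = (2, -2, 1)ᵀ.
Then v_1 = N · v_2 = (1, -1, 0)ᵀ.

Sanity check: (A − (-1)·I) v_1 = (0, 0, 0)ᵀ = 0. ✓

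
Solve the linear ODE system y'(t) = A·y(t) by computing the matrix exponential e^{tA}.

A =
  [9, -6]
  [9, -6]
e^{tA} =
  [3*exp(3*t) - 2, 2 - 2*exp(3*t)]
  [3*exp(3*t) - 3, 3 - 2*exp(3*t)]

Strategy: write A = P · J · P⁻¹ where J is a Jordan canonical form, so e^{tA} = P · e^{tJ} · P⁻¹, and e^{tJ} can be computed block-by-block.

A has Jordan form
J =
  [0, 0]
  [0, 3]
(up to reordering of blocks).

Per-block formulas:
  For a 1×1 block at λ = 0: exp(t · [0]) = [e^(0t)].
  For a 1×1 block at λ = 3: exp(t · [3]) = [e^(3t)].

After assembling e^{tJ} and conjugating by P, we get:

e^{tA} =
  [3*exp(3*t) - 2, 2 - 2*exp(3*t)]
  [3*exp(3*t) - 3, 3 - 2*exp(3*t)]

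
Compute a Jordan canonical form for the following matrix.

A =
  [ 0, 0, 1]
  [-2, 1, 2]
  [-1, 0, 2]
J_2(1) ⊕ J_1(1)

The characteristic polynomial is
  det(x·I − A) = x^3 - 3*x^2 + 3*x - 1 = (x - 1)^3

Eigenvalues and multiplicities (the geometric multiplicity of λ is n − rank(A − λI), which equals the number of Jordan blocks for λ):
  λ = 1: algebraic multiplicity = 3, geometric multiplicity = 2

Determining the block sizes for each eigenvalue:
  λ = 1: 2 blocks summing to 3 forces exactly one block of size 2 and the rest size 1 → block sizes [2, 1]

Assembling the blocks gives a Jordan form
J =
  [1, 1, 0]
  [0, 1, 0]
  [0, 0, 1]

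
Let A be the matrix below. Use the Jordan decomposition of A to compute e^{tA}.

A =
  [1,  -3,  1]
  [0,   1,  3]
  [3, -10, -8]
e^{tA} =
  [6*t^2*exp(-2*t) + 3*t*exp(-2*t) + exp(-2*t), -14*t^2*exp(-2*t) - 3*t*exp(-2*t), -6*t^2*exp(-2*t) + t*exp(-2*t)]
  [9*t^2*exp(-2*t)/2, -21*t^2*exp(-2*t)/2 + 3*t*exp(-2*t) + exp(-2*t), -9*t^2*exp(-2*t)/2 + 3*t*exp(-2*t)]
  [-9*t^2*exp(-2*t)/2 + 3*t*exp(-2*t), 21*t^2*exp(-2*t)/2 - 10*t*exp(-2*t), 9*t^2*exp(-2*t)/2 - 6*t*exp(-2*t) + exp(-2*t)]

Strategy: write A = P · J · P⁻¹ where J is a Jordan canonical form, so e^{tA} = P · e^{tJ} · P⁻¹, and e^{tJ} can be computed block-by-block.

A has Jordan form
J =
  [-2,  1,  0]
  [ 0, -2,  1]
  [ 0,  0, -2]
(up to reordering of blocks).

Per-block formulas:
  For a 3×3 Jordan block J_3(-2): exp(t · J_3(-2)) = e^(-2t)·(I + t·N + (t^2/2)·N^2), where N is the 3×3 nilpotent shift.

After assembling e^{tJ} and conjugating by P, we get:

e^{tA} =
  [6*t^2*exp(-2*t) + 3*t*exp(-2*t) + exp(-2*t), -14*t^2*exp(-2*t) - 3*t*exp(-2*t), -6*t^2*exp(-2*t) + t*exp(-2*t)]
  [9*t^2*exp(-2*t)/2, -21*t^2*exp(-2*t)/2 + 3*t*exp(-2*t) + exp(-2*t), -9*t^2*exp(-2*t)/2 + 3*t*exp(-2*t)]
  [-9*t^2*exp(-2*t)/2 + 3*t*exp(-2*t), 21*t^2*exp(-2*t)/2 - 10*t*exp(-2*t), 9*t^2*exp(-2*t)/2 - 6*t*exp(-2*t) + exp(-2*t)]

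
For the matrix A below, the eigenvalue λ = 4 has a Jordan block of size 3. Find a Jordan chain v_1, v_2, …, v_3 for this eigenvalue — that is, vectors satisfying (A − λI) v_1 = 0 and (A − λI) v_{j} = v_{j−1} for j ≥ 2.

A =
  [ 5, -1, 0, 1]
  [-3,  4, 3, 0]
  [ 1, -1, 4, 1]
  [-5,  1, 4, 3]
A Jordan chain for λ = 4 of length 3:
v_1 = (-1, 0, -1, 1)ᵀ
v_2 = (1, -3, 1, -5)ᵀ
v_3 = (1, 0, 0, 0)ᵀ

Let N = A − (4)·I. We want v_3 with N^3 v_3 = 0 but N^2 v_3 ≠ 0; then v_{j-1} := N · v_j for j = 3, …, 2.

Pick v_3 = (1, 0, 0, 0)ᵀ.
Then v_2 = N · v_3 = (1, -3, 1, -5)ᵀ.
Then v_1 = N · v_2 = (-1, 0, -1, 1)ᵀ.

Sanity check: (A − (4)·I) v_1 = (0, 0, 0, 0)ᵀ = 0. ✓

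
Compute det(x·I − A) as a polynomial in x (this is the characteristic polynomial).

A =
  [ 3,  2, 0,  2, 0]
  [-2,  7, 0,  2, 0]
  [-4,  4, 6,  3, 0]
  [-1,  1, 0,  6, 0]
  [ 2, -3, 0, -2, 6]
x^5 - 28*x^4 + 313*x^3 - 1746*x^2 + 4860*x - 5400

Expanding det(x·I − A) (e.g. by cofactor expansion or by noting that A is similar to its Jordan form J, which has the same characteristic polynomial as A) gives
  χ_A(x) = x^5 - 28*x^4 + 313*x^3 - 1746*x^2 + 4860*x - 5400
which factors as (x - 6)^3*(x - 5)^2. The eigenvalues (with algebraic multiplicities) are λ = 5 with multiplicity 2, λ = 6 with multiplicity 3.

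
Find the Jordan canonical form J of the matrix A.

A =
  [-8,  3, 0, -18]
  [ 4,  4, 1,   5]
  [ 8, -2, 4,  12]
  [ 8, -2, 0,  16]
J_3(4) ⊕ J_1(4)

The characteristic polynomial is
  det(x·I − A) = x^4 - 16*x^3 + 96*x^2 - 256*x + 256 = (x - 4)^4

Eigenvalues and multiplicities (the geometric multiplicity of λ is n − rank(A − λI), which equals the number of Jordan blocks for λ):
  λ = 4: algebraic multiplicity = 4, geometric multiplicity = 2

Determining the block sizes for each eigenvalue:
  λ = 4: with am = 4 and gm = 2, the partition is not yet determined (e.g. several partitions of 4 into 2 parts exist). Let N = A − (4)·I. Computing rank(N^1) = 2, rank(N^2) = 1, rank(N^3) = 0; the number of blocks of size ≥ j is rank(N^{j−1}) − rank(N^j), giving [2, 1, 1]. So we have 1 block(s) of size 3, 1 block(s) of size 1 → block sizes [3, 1]

Assembling the blocks gives a Jordan form
J =
  [4, 1, 0, 0]
  [0, 4, 1, 0]
  [0, 0, 4, 0]
  [0, 0, 0, 4]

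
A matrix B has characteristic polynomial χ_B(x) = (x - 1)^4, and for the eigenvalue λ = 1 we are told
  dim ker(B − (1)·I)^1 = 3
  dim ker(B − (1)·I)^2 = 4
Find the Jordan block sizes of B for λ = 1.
Block sizes for λ = 1: [2, 1, 1]

From the dimensions of kernels of powers, the number of Jordan blocks of size at least j is d_j − d_{j−1} where d_j = dim ker(N^j) (with d_0 = 0). Computing the differences gives [3, 1].
The number of blocks of size exactly k is (#blocks of size ≥ k) − (#blocks of size ≥ k + 1), so the partition is: 2 block(s) of size 1, 1 block(s) of size 2.
In nonincreasing order the block sizes are [2, 1, 1].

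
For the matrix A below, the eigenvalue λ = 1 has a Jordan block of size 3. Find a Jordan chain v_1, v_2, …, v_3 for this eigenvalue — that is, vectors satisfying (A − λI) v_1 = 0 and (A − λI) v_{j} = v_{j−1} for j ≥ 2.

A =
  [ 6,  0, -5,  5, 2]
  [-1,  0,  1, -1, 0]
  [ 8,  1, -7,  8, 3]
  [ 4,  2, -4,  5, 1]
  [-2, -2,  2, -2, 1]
A Jordan chain for λ = 1 of length 3:
v_1 = (1, 0, 1, 0, 0)ᵀ
v_2 = (5, -1, 8, 4, -2)ᵀ
v_3 = (1, 0, 0, 0, 0)ᵀ

Let N = A − (1)·I. We want v_3 with N^3 v_3 = 0 but N^2 v_3 ≠ 0; then v_{j-1} := N · v_j for j = 3, …, 2.

Pick v_3 = (1, 0, 0, 0, 0)ᵀ.
Then v_2 = N · v_3 = (5, -1, 8, 4, -2)ᵀ.
Then v_1 = N · v_2 = (1, 0, 1, 0, 0)ᵀ.

Sanity check: (A − (1)·I) v_1 = (0, 0, 0, 0, 0)ᵀ = 0. ✓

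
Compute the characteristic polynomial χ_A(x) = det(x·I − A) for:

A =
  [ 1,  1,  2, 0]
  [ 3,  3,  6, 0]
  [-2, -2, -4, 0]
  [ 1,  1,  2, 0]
x^4

Expanding det(x·I − A) (e.g. by cofactor expansion or by noting that A is similar to its Jordan form J, which has the same characteristic polynomial as A) gives
  χ_A(x) = x^4
which factors as x^4. The eigenvalues (with algebraic multiplicities) are λ = 0 with multiplicity 4.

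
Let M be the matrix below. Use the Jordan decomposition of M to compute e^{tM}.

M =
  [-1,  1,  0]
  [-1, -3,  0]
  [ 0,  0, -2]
e^{tM} =
  [t*exp(-2*t) + exp(-2*t), t*exp(-2*t), 0]
  [-t*exp(-2*t), -t*exp(-2*t) + exp(-2*t), 0]
  [0, 0, exp(-2*t)]

Strategy: write M = P · J · P⁻¹ where J is a Jordan canonical form, so e^{tM} = P · e^{tJ} · P⁻¹, and e^{tJ} can be computed block-by-block.

M has Jordan form
J =
  [-2,  1,  0]
  [ 0, -2,  0]
  [ 0,  0, -2]
(up to reordering of blocks).

Per-block formulas:
  For a 2×2 Jordan block J_2(-2): exp(t · J_2(-2)) = e^(-2t)·(I + t·N), where N is the 2×2 nilpotent shift.
  For a 1×1 block at λ = -2: exp(t · [-2]) = [e^(-2t)].

After assembling e^{tJ} and conjugating by P, we get:

e^{tM} =
  [t*exp(-2*t) + exp(-2*t), t*exp(-2*t), 0]
  [-t*exp(-2*t), -t*exp(-2*t) + exp(-2*t), 0]
  [0, 0, exp(-2*t)]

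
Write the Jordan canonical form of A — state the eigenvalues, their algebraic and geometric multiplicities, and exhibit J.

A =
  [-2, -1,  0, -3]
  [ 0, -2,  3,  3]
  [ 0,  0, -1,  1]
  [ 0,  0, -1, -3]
J_2(-2) ⊕ J_2(-2)

The characteristic polynomial is
  det(x·I − A) = x^4 + 8*x^3 + 24*x^2 + 32*x + 16 = (x + 2)^4

Eigenvalues and multiplicities (the geometric multiplicity of λ is n − rank(A − λI), which equals the number of Jordan blocks for λ):
  λ = -2: algebraic multiplicity = 4, geometric multiplicity = 2

Determining the block sizes for each eigenvalue:
  λ = -2: with am = 4 and gm = 2, the partition is not yet determined (e.g. several partitions of 4 into 2 parts exist). Let N = A − (-2)·I. Computing rank(N^1) = 2, rank(N^2) = 0; the number of blocks of size ≥ j is rank(N^{j−1}) − rank(N^j), giving [2, 2]. So we have 2 block(s) of size 2 → block sizes [2, 2]

Assembling the blocks gives a Jordan form
J =
  [-2,  1,  0,  0]
  [ 0, -2,  0,  0]
  [ 0,  0, -2,  1]
  [ 0,  0,  0, -2]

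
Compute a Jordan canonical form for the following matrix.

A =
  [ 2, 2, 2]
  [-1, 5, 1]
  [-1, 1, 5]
J_2(4) ⊕ J_1(4)

The characteristic polynomial is
  det(x·I − A) = x^3 - 12*x^2 + 48*x - 64 = (x - 4)^3

Eigenvalues and multiplicities (the geometric multiplicity of λ is n − rank(A − λI), which equals the number of Jordan blocks for λ):
  λ = 4: algebraic multiplicity = 3, geometric multiplicity = 2

Determining the block sizes for each eigenvalue:
  λ = 4: 2 blocks summing to 3 forces exactly one block of size 2 and the rest size 1 → block sizes [2, 1]

Assembling the blocks gives a Jordan form
J =
  [4, 1, 0]
  [0, 4, 0]
  [0, 0, 4]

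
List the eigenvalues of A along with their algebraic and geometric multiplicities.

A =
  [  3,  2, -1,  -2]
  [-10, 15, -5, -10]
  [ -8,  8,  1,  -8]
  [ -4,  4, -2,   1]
λ = 5: alg = 4, geom = 3

Step 1 — factor the characteristic polynomial to read off the algebraic multiplicities:
  χ_A(x) = (x - 5)^4

Step 2 — compute geometric multiplicities via the rank-nullity identity g(λ) = n − rank(A − λI):
  rank(A − (5)·I) = 1, so dim ker(A − (5)·I) = n − 1 = 3

Summary:
  λ = 5: algebraic multiplicity = 4, geometric multiplicity = 3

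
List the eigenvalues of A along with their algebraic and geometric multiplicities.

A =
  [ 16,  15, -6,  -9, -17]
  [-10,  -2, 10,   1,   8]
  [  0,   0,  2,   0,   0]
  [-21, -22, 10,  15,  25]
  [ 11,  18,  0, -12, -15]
λ = 2: alg = 3, geom = 2; λ = 5: alg = 2, geom = 1

Step 1 — factor the characteristic polynomial to read off the algebraic multiplicities:
  χ_A(x) = (x - 5)^2*(x - 2)^3

Step 2 — compute geometric multiplicities via the rank-nullity identity g(λ) = n − rank(A − λI):
  rank(A − (2)·I) = 3, so dim ker(A − (2)·I) = n − 3 = 2
  rank(A − (5)·I) = 4, so dim ker(A − (5)·I) = n − 4 = 1

Summary:
  λ = 2: algebraic multiplicity = 3, geometric multiplicity = 2
  λ = 5: algebraic multiplicity = 2, geometric multiplicity = 1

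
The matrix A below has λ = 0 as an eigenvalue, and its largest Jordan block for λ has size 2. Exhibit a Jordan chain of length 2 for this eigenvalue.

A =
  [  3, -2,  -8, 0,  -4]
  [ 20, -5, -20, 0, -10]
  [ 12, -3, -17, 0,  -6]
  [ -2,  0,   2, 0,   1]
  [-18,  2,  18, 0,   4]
A Jordan chain for λ = 0 of length 2:
v_1 = (0, 0, 0, -1, 0)ᵀ
v_2 = (0, 2, 0, 0, -1)ᵀ

Let N = A − (0)·I. We want v_2 with N^2 v_2 = 0 but N^1 v_2 ≠ 0; then v_{j-1} := N · v_j for j = 2, …, 2.

Pick v_2 = (0, 2, 0, 0, -1)ᵀ.
Then v_1 = N · v_2 = (0, 0, 0, -1, 0)ᵀ.

Sanity check: (A − (0)·I) v_1 = (0, 0, 0, 0, 0)ᵀ = 0. ✓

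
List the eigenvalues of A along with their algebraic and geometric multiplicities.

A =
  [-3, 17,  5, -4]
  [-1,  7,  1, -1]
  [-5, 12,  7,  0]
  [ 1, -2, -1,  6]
λ = 2: alg = 1, geom = 1; λ = 5: alg = 3, geom = 1

Step 1 — factor the characteristic polynomial to read off the algebraic multiplicities:
  χ_A(x) = (x - 5)^3*(x - 2)

Step 2 — compute geometric multiplicities via the rank-nullity identity g(λ) = n − rank(A − λI):
  rank(A − (2)·I) = 3, so dim ker(A − (2)·I) = n − 3 = 1
  rank(A − (5)·I) = 3, so dim ker(A − (5)·I) = n − 3 = 1

Summary:
  λ = 2: algebraic multiplicity = 1, geometric multiplicity = 1
  λ = 5: algebraic multiplicity = 3, geometric multiplicity = 1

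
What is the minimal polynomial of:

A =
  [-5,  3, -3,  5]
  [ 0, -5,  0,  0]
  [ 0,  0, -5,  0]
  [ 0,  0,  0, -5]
x^2 + 10*x + 25

The characteristic polynomial is χ_A(x) = (x + 5)^4, so the eigenvalues are known. The minimal polynomial is
  m_A(x) = Π_λ (x − λ)^{k_λ}
where k_λ is the size of the *largest* Jordan block for λ (equivalently, the smallest k with (A − λI)^k v = 0 for every generalised eigenvector v of λ).

  λ = -5: largest Jordan block has size 2, contributing (x + 5)^2

So m_A(x) = (x + 5)^2 = x^2 + 10*x + 25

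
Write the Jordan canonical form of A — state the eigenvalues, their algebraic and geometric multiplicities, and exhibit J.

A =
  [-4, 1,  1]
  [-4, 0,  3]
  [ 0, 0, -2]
J_3(-2)

The characteristic polynomial is
  det(x·I − A) = x^3 + 6*x^2 + 12*x + 8 = (x + 2)^3

Eigenvalues and multiplicities (the geometric multiplicity of λ is n − rank(A − λI), which equals the number of Jordan blocks for λ):
  λ = -2: algebraic multiplicity = 3, geometric multiplicity = 1

Determining the block sizes for each eigenvalue:
  λ = -2: one block (gm = 1), so the single block has size am = 3 → block sizes [3]

Assembling the blocks gives a Jordan form
J =
  [-2,  1,  0]
  [ 0, -2,  1]
  [ 0,  0, -2]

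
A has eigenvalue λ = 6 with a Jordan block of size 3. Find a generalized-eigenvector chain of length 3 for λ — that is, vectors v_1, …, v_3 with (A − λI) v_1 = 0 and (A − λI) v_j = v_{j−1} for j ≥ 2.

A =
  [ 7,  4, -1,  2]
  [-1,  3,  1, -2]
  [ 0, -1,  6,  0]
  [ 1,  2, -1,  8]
A Jordan chain for λ = 6 of length 3:
v_1 = (-1, 0, 1, 1)ᵀ
v_2 = (1, -1, 0, 1)ᵀ
v_3 = (1, 0, 0, 0)ᵀ

Let N = A − (6)·I. We want v_3 with N^3 v_3 = 0 but N^2 v_3 ≠ 0; then v_{j-1} := N · v_j for j = 3, …, 2.

Pick v_3 = (1, 0, 0, 0)ᵀ.
Then v_2 = N · v_3 = (1, -1, 0, 1)ᵀ.
Then v_1 = N · v_2 = (-1, 0, 1, 1)ᵀ.

Sanity check: (A − (6)·I) v_1 = (0, 0, 0, 0)ᵀ = 0. ✓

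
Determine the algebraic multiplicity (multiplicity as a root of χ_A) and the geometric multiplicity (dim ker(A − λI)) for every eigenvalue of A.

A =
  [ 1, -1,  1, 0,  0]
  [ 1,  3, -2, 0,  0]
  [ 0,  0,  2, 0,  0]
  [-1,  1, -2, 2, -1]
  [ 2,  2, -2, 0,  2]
λ = 2: alg = 5, geom = 2

Step 1 — factor the characteristic polynomial to read off the algebraic multiplicities:
  χ_A(x) = (x - 2)^5

Step 2 — compute geometric multiplicities via the rank-nullity identity g(λ) = n − rank(A − λI):
  rank(A − (2)·I) = 3, so dim ker(A − (2)·I) = n − 3 = 2

Summary:
  λ = 2: algebraic multiplicity = 5, geometric multiplicity = 2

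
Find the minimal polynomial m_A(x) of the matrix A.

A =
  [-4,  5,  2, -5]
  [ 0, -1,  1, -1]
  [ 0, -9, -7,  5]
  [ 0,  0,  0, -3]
x^4 + 15*x^3 + 84*x^2 + 208*x + 192

The characteristic polynomial is χ_A(x) = (x + 3)*(x + 4)^3, so the eigenvalues are known. The minimal polynomial is
  m_A(x) = Π_λ (x − λ)^{k_λ}
where k_λ is the size of the *largest* Jordan block for λ (equivalently, the smallest k with (A − λI)^k v = 0 for every generalised eigenvector v of λ).

  λ = -4: largest Jordan block has size 3, contributing (x + 4)^3
  λ = -3: largest Jordan block has size 1, contributing (x + 3)

So m_A(x) = (x + 3)*(x + 4)^3 = x^4 + 15*x^3 + 84*x^2 + 208*x + 192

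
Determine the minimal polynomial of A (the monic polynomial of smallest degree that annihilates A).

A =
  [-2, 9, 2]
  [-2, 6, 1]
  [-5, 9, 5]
x^3 - 9*x^2 + 27*x - 27

The characteristic polynomial is χ_A(x) = (x - 3)^3, so the eigenvalues are known. The minimal polynomial is
  m_A(x) = Π_λ (x − λ)^{k_λ}
where k_λ is the size of the *largest* Jordan block for λ (equivalently, the smallest k with (A − λI)^k v = 0 for every generalised eigenvector v of λ).

  λ = 3: largest Jordan block has size 3, contributing (x − 3)^3

So m_A(x) = (x - 3)^3 = x^3 - 9*x^2 + 27*x - 27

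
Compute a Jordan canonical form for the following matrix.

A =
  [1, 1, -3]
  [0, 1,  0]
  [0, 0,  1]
J_2(1) ⊕ J_1(1)

The characteristic polynomial is
  det(x·I − A) = x^3 - 3*x^2 + 3*x - 1 = (x - 1)^3

Eigenvalues and multiplicities (the geometric multiplicity of λ is n − rank(A − λI), which equals the number of Jordan blocks for λ):
  λ = 1: algebraic multiplicity = 3, geometric multiplicity = 2

Determining the block sizes for each eigenvalue:
  λ = 1: 2 blocks summing to 3 forces exactly one block of size 2 and the rest size 1 → block sizes [2, 1]

Assembling the blocks gives a Jordan form
J =
  [1, 1, 0]
  [0, 1, 0]
  [0, 0, 1]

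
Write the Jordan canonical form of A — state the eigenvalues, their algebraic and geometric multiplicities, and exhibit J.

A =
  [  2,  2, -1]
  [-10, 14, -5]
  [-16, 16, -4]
J_2(4) ⊕ J_1(4)

The characteristic polynomial is
  det(x·I − A) = x^3 - 12*x^2 + 48*x - 64 = (x - 4)^3

Eigenvalues and multiplicities (the geometric multiplicity of λ is n − rank(A − λI), which equals the number of Jordan blocks for λ):
  λ = 4: algebraic multiplicity = 3, geometric multiplicity = 2

Determining the block sizes for each eigenvalue:
  λ = 4: 2 blocks summing to 3 forces exactly one block of size 2 and the rest size 1 → block sizes [2, 1]

Assembling the blocks gives a Jordan form
J =
  [4, 1, 0]
  [0, 4, 0]
  [0, 0, 4]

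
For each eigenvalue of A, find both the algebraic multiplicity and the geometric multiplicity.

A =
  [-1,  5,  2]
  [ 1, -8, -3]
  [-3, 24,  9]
λ = 0: alg = 3, geom = 1

Step 1 — factor the characteristic polynomial to read off the algebraic multiplicities:
  χ_A(x) = x^3

Step 2 — compute geometric multiplicities via the rank-nullity identity g(λ) = n − rank(A − λI):
  rank(A − (0)·I) = 2, so dim ker(A − (0)·I) = n − 2 = 1

Summary:
  λ = 0: algebraic multiplicity = 3, geometric multiplicity = 1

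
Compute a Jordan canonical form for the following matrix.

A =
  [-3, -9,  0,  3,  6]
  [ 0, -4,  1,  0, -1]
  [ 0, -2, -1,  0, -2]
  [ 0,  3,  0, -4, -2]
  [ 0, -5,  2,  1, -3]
J_3(-3) ⊕ J_1(-3) ⊕ J_1(-3)

The characteristic polynomial is
  det(x·I − A) = x^5 + 15*x^4 + 90*x^3 + 270*x^2 + 405*x + 243 = (x + 3)^5

Eigenvalues and multiplicities (the geometric multiplicity of λ is n − rank(A − λI), which equals the number of Jordan blocks for λ):
  λ = -3: algebraic multiplicity = 5, geometric multiplicity = 3

Determining the block sizes for each eigenvalue:
  λ = -3: with am = 5 and gm = 3, the partition is not yet determined (e.g. several partitions of 5 into 3 parts exist). Let N = A − (-3)·I. Computing rank(N^1) = 2, rank(N^2) = 1, rank(N^3) = 0; the number of blocks of size ≥ j is rank(N^{j−1}) − rank(N^j), giving [3, 1, 1]. So we have 1 block(s) of size 3, 2 block(s) of size 1 → block sizes [3, 1, 1]

Assembling the blocks gives a Jordan form
J =
  [-3,  1,  0,  0,  0]
  [ 0, -3,  1,  0,  0]
  [ 0,  0, -3,  0,  0]
  [ 0,  0,  0, -3,  0]
  [ 0,  0,  0,  0, -3]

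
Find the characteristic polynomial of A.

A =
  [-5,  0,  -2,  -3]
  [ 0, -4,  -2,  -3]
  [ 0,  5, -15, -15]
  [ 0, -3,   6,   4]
x^4 + 20*x^3 + 150*x^2 + 500*x + 625

Expanding det(x·I − A) (e.g. by cofactor expansion or by noting that A is similar to its Jordan form J, which has the same characteristic polynomial as A) gives
  χ_A(x) = x^4 + 20*x^3 + 150*x^2 + 500*x + 625
which factors as (x + 5)^4. The eigenvalues (with algebraic multiplicities) are λ = -5 with multiplicity 4.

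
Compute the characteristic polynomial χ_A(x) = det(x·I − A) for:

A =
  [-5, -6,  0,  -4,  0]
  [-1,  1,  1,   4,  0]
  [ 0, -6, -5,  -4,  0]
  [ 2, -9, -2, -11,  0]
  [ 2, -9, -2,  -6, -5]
x^5 + 25*x^4 + 250*x^3 + 1250*x^2 + 3125*x + 3125

Expanding det(x·I − A) (e.g. by cofactor expansion or by noting that A is similar to its Jordan form J, which has the same characteristic polynomial as A) gives
  χ_A(x) = x^5 + 25*x^4 + 250*x^3 + 1250*x^2 + 3125*x + 3125
which factors as (x + 5)^5. The eigenvalues (with algebraic multiplicities) are λ = -5 with multiplicity 5.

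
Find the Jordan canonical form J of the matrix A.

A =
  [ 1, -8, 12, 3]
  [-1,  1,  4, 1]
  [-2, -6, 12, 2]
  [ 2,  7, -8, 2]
J_3(4) ⊕ J_1(4)

The characteristic polynomial is
  det(x·I − A) = x^4 - 16*x^3 + 96*x^2 - 256*x + 256 = (x - 4)^4

Eigenvalues and multiplicities (the geometric multiplicity of λ is n − rank(A − λI), which equals the number of Jordan blocks for λ):
  λ = 4: algebraic multiplicity = 4, geometric multiplicity = 2

Determining the block sizes for each eigenvalue:
  λ = 4: with am = 4 and gm = 2, the partition is not yet determined (e.g. several partitions of 4 into 2 parts exist). Let N = A − (4)·I. Computing rank(N^1) = 2, rank(N^2) = 1, rank(N^3) = 0; the number of blocks of size ≥ j is rank(N^{j−1}) − rank(N^j), giving [2, 1, 1]. So we have 1 block(s) of size 3, 1 block(s) of size 1 → block sizes [3, 1]

Assembling the blocks gives a Jordan form
J =
  [4, 1, 0, 0]
  [0, 4, 1, 0]
  [0, 0, 4, 0]
  [0, 0, 0, 4]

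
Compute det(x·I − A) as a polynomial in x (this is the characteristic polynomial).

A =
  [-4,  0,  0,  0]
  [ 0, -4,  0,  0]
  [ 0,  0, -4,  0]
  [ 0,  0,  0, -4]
x^4 + 16*x^3 + 96*x^2 + 256*x + 256

Expanding det(x·I − A) (e.g. by cofactor expansion or by noting that A is similar to its Jordan form J, which has the same characteristic polynomial as A) gives
  χ_A(x) = x^4 + 16*x^3 + 96*x^2 + 256*x + 256
which factors as (x + 4)^4. The eigenvalues (with algebraic multiplicities) are λ = -4 with multiplicity 4.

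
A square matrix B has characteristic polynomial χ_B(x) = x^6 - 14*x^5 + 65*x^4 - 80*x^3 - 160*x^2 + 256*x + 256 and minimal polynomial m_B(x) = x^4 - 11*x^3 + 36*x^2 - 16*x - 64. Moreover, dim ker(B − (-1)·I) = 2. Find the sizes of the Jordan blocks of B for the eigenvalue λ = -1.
Block sizes for λ = -1: [1, 1]

Step 1 — from the characteristic polynomial, algebraic multiplicity of λ = -1 is 2. From dim ker(B − (-1)·I) = 2, there are exactly 2 Jordan blocks for λ = -1.
Step 2 — from the minimal polynomial, the factor (x + 1) tells us the largest block for λ = -1 has size 1.
Step 3 — with total size 2, 2 blocks, and largest block 1, the block sizes (in nonincreasing order) are [1, 1].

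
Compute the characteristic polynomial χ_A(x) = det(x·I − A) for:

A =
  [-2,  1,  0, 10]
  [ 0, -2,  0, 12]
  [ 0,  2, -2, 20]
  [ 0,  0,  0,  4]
x^4 + 2*x^3 - 12*x^2 - 40*x - 32

Expanding det(x·I − A) (e.g. by cofactor expansion or by noting that A is similar to its Jordan form J, which has the same characteristic polynomial as A) gives
  χ_A(x) = x^4 + 2*x^3 - 12*x^2 - 40*x - 32
which factors as (x - 4)*(x + 2)^3. The eigenvalues (with algebraic multiplicities) are λ = -2 with multiplicity 3, λ = 4 with multiplicity 1.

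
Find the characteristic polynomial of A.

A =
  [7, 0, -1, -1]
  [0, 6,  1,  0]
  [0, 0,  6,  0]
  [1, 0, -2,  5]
x^4 - 24*x^3 + 216*x^2 - 864*x + 1296

Expanding det(x·I − A) (e.g. by cofactor expansion or by noting that A is similar to its Jordan form J, which has the same characteristic polynomial as A) gives
  χ_A(x) = x^4 - 24*x^3 + 216*x^2 - 864*x + 1296
which factors as (x - 6)^4. The eigenvalues (with algebraic multiplicities) are λ = 6 with multiplicity 4.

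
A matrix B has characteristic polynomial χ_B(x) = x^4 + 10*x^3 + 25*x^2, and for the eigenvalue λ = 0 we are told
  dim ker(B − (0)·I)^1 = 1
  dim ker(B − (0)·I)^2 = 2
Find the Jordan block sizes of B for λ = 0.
Block sizes for λ = 0: [2]

From the dimensions of kernels of powers, the number of Jordan blocks of size at least j is d_j − d_{j−1} where d_j = dim ker(N^j) (with d_0 = 0). Computing the differences gives [1, 1].
The number of blocks of size exactly k is (#blocks of size ≥ k) − (#blocks of size ≥ k + 1), so the partition is: 1 block(s) of size 2.
In nonincreasing order the block sizes are [2].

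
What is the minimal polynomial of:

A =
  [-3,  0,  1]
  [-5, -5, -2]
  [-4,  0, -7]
x^3 + 15*x^2 + 75*x + 125

The characteristic polynomial is χ_A(x) = (x + 5)^3, so the eigenvalues are known. The minimal polynomial is
  m_A(x) = Π_λ (x − λ)^{k_λ}
where k_λ is the size of the *largest* Jordan block for λ (equivalently, the smallest k with (A − λI)^k v = 0 for every generalised eigenvector v of λ).

  λ = -5: largest Jordan block has size 3, contributing (x + 5)^3

So m_A(x) = (x + 5)^3 = x^3 + 15*x^2 + 75*x + 125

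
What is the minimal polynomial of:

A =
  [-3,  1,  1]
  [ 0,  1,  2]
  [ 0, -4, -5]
x^3 + 7*x^2 + 15*x + 9

The characteristic polynomial is χ_A(x) = (x + 1)*(x + 3)^2, so the eigenvalues are known. The minimal polynomial is
  m_A(x) = Π_λ (x − λ)^{k_λ}
where k_λ is the size of the *largest* Jordan block for λ (equivalently, the smallest k with (A − λI)^k v = 0 for every generalised eigenvector v of λ).

  λ = -3: largest Jordan block has size 2, contributing (x + 3)^2
  λ = -1: largest Jordan block has size 1, contributing (x + 1)

So m_A(x) = (x + 1)*(x + 3)^2 = x^3 + 7*x^2 + 15*x + 9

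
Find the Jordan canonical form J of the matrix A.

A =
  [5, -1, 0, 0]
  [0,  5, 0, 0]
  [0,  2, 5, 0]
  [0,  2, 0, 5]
J_2(5) ⊕ J_1(5) ⊕ J_1(5)

The characteristic polynomial is
  det(x·I − A) = x^4 - 20*x^3 + 150*x^2 - 500*x + 625 = (x - 5)^4

Eigenvalues and multiplicities (the geometric multiplicity of λ is n − rank(A − λI), which equals the number of Jordan blocks for λ):
  λ = 5: algebraic multiplicity = 4, geometric multiplicity = 3

Determining the block sizes for each eigenvalue:
  λ = 5: 3 blocks summing to 4 forces exactly one block of size 2 and the rest size 1 → block sizes [2, 1, 1]

Assembling the blocks gives a Jordan form
J =
  [5, 1, 0, 0]
  [0, 5, 0, 0]
  [0, 0, 5, 0]
  [0, 0, 0, 5]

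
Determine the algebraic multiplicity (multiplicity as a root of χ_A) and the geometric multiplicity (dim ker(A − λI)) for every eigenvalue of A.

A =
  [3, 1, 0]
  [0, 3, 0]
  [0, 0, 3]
λ = 3: alg = 3, geom = 2

Step 1 — factor the characteristic polynomial to read off the algebraic multiplicities:
  χ_A(x) = (x - 3)^3

Step 2 — compute geometric multiplicities via the rank-nullity identity g(λ) = n − rank(A − λI):
  rank(A − (3)·I) = 1, so dim ker(A − (3)·I) = n − 1 = 2

Summary:
  λ = 3: algebraic multiplicity = 3, geometric multiplicity = 2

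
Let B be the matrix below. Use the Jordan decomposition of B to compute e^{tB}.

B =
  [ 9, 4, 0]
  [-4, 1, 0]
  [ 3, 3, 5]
e^{tB} =
  [4*t*exp(5*t) + exp(5*t), 4*t*exp(5*t), 0]
  [-4*t*exp(5*t), -4*t*exp(5*t) + exp(5*t), 0]
  [3*t*exp(5*t), 3*t*exp(5*t), exp(5*t)]

Strategy: write B = P · J · P⁻¹ where J is a Jordan canonical form, so e^{tB} = P · e^{tJ} · P⁻¹, and e^{tJ} can be computed block-by-block.

B has Jordan form
J =
  [5, 1, 0]
  [0, 5, 0]
  [0, 0, 5]
(up to reordering of blocks).

Per-block formulas:
  For a 1×1 block at λ = 5: exp(t · [5]) = [e^(5t)].
  For a 2×2 Jordan block J_2(5): exp(t · J_2(5)) = e^(5t)·(I + t·N), where N is the 2×2 nilpotent shift.

After assembling e^{tJ} and conjugating by P, we get:

e^{tB} =
  [4*t*exp(5*t) + exp(5*t), 4*t*exp(5*t), 0]
  [-4*t*exp(5*t), -4*t*exp(5*t) + exp(5*t), 0]
  [3*t*exp(5*t), 3*t*exp(5*t), exp(5*t)]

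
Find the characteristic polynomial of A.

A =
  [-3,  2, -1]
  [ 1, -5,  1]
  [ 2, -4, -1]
x^3 + 9*x^2 + 27*x + 27

Expanding det(x·I − A) (e.g. by cofactor expansion or by noting that A is similar to its Jordan form J, which has the same characteristic polynomial as A) gives
  χ_A(x) = x^3 + 9*x^2 + 27*x + 27
which factors as (x + 3)^3. The eigenvalues (with algebraic multiplicities) are λ = -3 with multiplicity 3.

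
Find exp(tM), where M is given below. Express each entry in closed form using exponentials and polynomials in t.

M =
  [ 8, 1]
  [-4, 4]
e^{tM} =
  [2*t*exp(6*t) + exp(6*t), t*exp(6*t)]
  [-4*t*exp(6*t), -2*t*exp(6*t) + exp(6*t)]

Strategy: write M = P · J · P⁻¹ where J is a Jordan canonical form, so e^{tM} = P · e^{tJ} · P⁻¹, and e^{tJ} can be computed block-by-block.

M has Jordan form
J =
  [6, 1]
  [0, 6]
(up to reordering of blocks).

Per-block formulas:
  For a 2×2 Jordan block J_2(6): exp(t · J_2(6)) = e^(6t)·(I + t·N), where N is the 2×2 nilpotent shift.

After assembling e^{tJ} and conjugating by P, we get:

e^{tM} =
  [2*t*exp(6*t) + exp(6*t), t*exp(6*t)]
  [-4*t*exp(6*t), -2*t*exp(6*t) + exp(6*t)]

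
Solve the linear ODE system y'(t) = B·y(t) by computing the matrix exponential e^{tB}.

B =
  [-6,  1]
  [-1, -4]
e^{tB} =
  [-t*exp(-5*t) + exp(-5*t), t*exp(-5*t)]
  [-t*exp(-5*t), t*exp(-5*t) + exp(-5*t)]

Strategy: write B = P · J · P⁻¹ where J is a Jordan canonical form, so e^{tB} = P · e^{tJ} · P⁻¹, and e^{tJ} can be computed block-by-block.

B has Jordan form
J =
  [-5,  1]
  [ 0, -5]
(up to reordering of blocks).

Per-block formulas:
  For a 2×2 Jordan block J_2(-5): exp(t · J_2(-5)) = e^(-5t)·(I + t·N), where N is the 2×2 nilpotent shift.

After assembling e^{tJ} and conjugating by P, we get:

e^{tB} =
  [-t*exp(-5*t) + exp(-5*t), t*exp(-5*t)]
  [-t*exp(-5*t), t*exp(-5*t) + exp(-5*t)]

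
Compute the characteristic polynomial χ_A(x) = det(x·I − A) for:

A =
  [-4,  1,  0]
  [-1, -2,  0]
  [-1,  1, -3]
x^3 + 9*x^2 + 27*x + 27

Expanding det(x·I − A) (e.g. by cofactor expansion or by noting that A is similar to its Jordan form J, which has the same characteristic polynomial as A) gives
  χ_A(x) = x^3 + 9*x^2 + 27*x + 27
which factors as (x + 3)^3. The eigenvalues (with algebraic multiplicities) are λ = -3 with multiplicity 3.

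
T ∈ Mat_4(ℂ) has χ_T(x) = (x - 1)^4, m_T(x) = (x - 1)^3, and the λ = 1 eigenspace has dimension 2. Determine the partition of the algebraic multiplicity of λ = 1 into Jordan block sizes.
Block sizes for λ = 1: [3, 1]

Step 1 — from the characteristic polynomial, algebraic multiplicity of λ = 1 is 4. From dim ker(T − (1)·I) = 2, there are exactly 2 Jordan blocks for λ = 1.
Step 2 — from the minimal polynomial, the factor (x − 1)^3 tells us the largest block for λ = 1 has size 3.
Step 3 — with total size 4, 2 blocks, and largest block 3, the block sizes (in nonincreasing order) are [3, 1].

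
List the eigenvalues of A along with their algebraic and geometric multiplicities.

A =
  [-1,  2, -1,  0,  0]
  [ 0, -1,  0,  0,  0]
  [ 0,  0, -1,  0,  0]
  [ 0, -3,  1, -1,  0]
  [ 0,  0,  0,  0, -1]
λ = -1: alg = 5, geom = 3

Step 1 — factor the characteristic polynomial to read off the algebraic multiplicities:
  χ_A(x) = (x + 1)^5

Step 2 — compute geometric multiplicities via the rank-nullity identity g(λ) = n − rank(A − λI):
  rank(A − (-1)·I) = 2, so dim ker(A − (-1)·I) = n − 2 = 3

Summary:
  λ = -1: algebraic multiplicity = 5, geometric multiplicity = 3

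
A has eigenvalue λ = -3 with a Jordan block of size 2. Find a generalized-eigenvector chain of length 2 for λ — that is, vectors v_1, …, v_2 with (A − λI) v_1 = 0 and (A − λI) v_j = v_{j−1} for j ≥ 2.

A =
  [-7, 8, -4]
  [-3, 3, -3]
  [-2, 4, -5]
A Jordan chain for λ = -3 of length 2:
v_1 = (-4, -3, -2)ᵀ
v_2 = (1, 0, 0)ᵀ

Let N = A − (-3)·I. We want v_2 with N^2 v_2 = 0 but N^1 v_2 ≠ 0; then v_{j-1} := N · v_j for j = 2, …, 2.

Pick v_2 = (1, 0, 0)ᵀ.
Then v_1 = N · v_2 = (-4, -3, -2)ᵀ.

Sanity check: (A − (-3)·I) v_1 = (0, 0, 0)ᵀ = 0. ✓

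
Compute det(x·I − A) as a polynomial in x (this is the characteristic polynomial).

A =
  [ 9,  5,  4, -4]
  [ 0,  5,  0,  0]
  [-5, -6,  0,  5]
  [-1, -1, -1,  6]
x^4 - 20*x^3 + 150*x^2 - 500*x + 625

Expanding det(x·I − A) (e.g. by cofactor expansion or by noting that A is similar to its Jordan form J, which has the same characteristic polynomial as A) gives
  χ_A(x) = x^4 - 20*x^3 + 150*x^2 - 500*x + 625
which factors as (x - 5)^4. The eigenvalues (with algebraic multiplicities) are λ = 5 with multiplicity 4.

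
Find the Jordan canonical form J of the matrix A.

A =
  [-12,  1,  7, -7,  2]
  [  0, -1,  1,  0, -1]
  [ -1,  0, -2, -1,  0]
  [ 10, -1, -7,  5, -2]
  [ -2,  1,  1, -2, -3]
J_1(-5) ⊕ J_3(-2) ⊕ J_1(-2)

The characteristic polynomial is
  det(x·I − A) = x^5 + 13*x^4 + 64*x^3 + 152*x^2 + 176*x + 80 = (x + 2)^4*(x + 5)

Eigenvalues and multiplicities (the geometric multiplicity of λ is n − rank(A − λI), which equals the number of Jordan blocks for λ):
  λ = -5: algebraic multiplicity = 1, geometric multiplicity = 1
  λ = -2: algebraic multiplicity = 4, geometric multiplicity = 2

Determining the block sizes for each eigenvalue:
  λ = -5: one block (gm = 1), so the single block has size am = 1 → block sizes [1]
  λ = -2: with am = 4 and gm = 2, the partition is not yet determined (e.g. several partitions of 4 into 2 parts exist). Let N = A − (-2)·I. Computing rank(N^1) = 3, rank(N^2) = 2, rank(N^3) = 1; the number of blocks of size ≥ j is rank(N^{j−1}) − rank(N^j), giving [2, 1, 1]. So we have 1 block(s) of size 3, 1 block(s) of size 1 → block sizes [3, 1]

Assembling the blocks gives a Jordan form
J =
  [-5,  0,  0,  0,  0]
  [ 0, -2,  1,  0,  0]
  [ 0,  0, -2,  1,  0]
  [ 0,  0,  0, -2,  0]
  [ 0,  0,  0,  0, -2]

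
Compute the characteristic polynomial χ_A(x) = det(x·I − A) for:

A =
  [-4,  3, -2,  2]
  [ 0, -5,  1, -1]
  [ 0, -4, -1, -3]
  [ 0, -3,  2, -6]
x^4 + 16*x^3 + 96*x^2 + 256*x + 256

Expanding det(x·I − A) (e.g. by cofactor expansion or by noting that A is similar to its Jordan form J, which has the same characteristic polynomial as A) gives
  χ_A(x) = x^4 + 16*x^3 + 96*x^2 + 256*x + 256
which factors as (x + 4)^4. The eigenvalues (with algebraic multiplicities) are λ = -4 with multiplicity 4.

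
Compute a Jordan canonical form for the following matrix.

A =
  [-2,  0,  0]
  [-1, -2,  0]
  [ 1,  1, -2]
J_3(-2)

The characteristic polynomial is
  det(x·I − A) = x^3 + 6*x^2 + 12*x + 8 = (x + 2)^3

Eigenvalues and multiplicities (the geometric multiplicity of λ is n − rank(A − λI), which equals the number of Jordan blocks for λ):
  λ = -2: algebraic multiplicity = 3, geometric multiplicity = 1

Determining the block sizes for each eigenvalue:
  λ = -2: one block (gm = 1), so the single block has size am = 3 → block sizes [3]

Assembling the blocks gives a Jordan form
J =
  [-2,  1,  0]
  [ 0, -2,  1]
  [ 0,  0, -2]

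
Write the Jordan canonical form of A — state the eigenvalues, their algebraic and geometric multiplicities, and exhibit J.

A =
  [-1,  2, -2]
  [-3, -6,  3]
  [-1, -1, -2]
J_2(-3) ⊕ J_1(-3)

The characteristic polynomial is
  det(x·I − A) = x^3 + 9*x^2 + 27*x + 27 = (x + 3)^3

Eigenvalues and multiplicities (the geometric multiplicity of λ is n − rank(A − λI), which equals the number of Jordan blocks for λ):
  λ = -3: algebraic multiplicity = 3, geometric multiplicity = 2

Determining the block sizes for each eigenvalue:
  λ = -3: 2 blocks summing to 3 forces exactly one block of size 2 and the rest size 1 → block sizes [2, 1]

Assembling the blocks gives a Jordan form
J =
  [-3,  1,  0]
  [ 0, -3,  0]
  [ 0,  0, -3]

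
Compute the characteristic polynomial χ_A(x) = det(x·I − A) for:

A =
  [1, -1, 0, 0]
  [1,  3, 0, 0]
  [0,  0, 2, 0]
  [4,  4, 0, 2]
x^4 - 8*x^3 + 24*x^2 - 32*x + 16

Expanding det(x·I − A) (e.g. by cofactor expansion or by noting that A is similar to its Jordan form J, which has the same characteristic polynomial as A) gives
  χ_A(x) = x^4 - 8*x^3 + 24*x^2 - 32*x + 16
which factors as (x - 2)^4. The eigenvalues (with algebraic multiplicities) are λ = 2 with multiplicity 4.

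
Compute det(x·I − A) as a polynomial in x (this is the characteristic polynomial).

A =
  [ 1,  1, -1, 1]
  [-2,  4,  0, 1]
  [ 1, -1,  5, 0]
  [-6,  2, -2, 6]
x^4 - 16*x^3 + 96*x^2 - 256*x + 256

Expanding det(x·I − A) (e.g. by cofactor expansion or by noting that A is similar to its Jordan form J, which has the same characteristic polynomial as A) gives
  χ_A(x) = x^4 - 16*x^3 + 96*x^2 - 256*x + 256
which factors as (x - 4)^4. The eigenvalues (with algebraic multiplicities) are λ = 4 with multiplicity 4.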